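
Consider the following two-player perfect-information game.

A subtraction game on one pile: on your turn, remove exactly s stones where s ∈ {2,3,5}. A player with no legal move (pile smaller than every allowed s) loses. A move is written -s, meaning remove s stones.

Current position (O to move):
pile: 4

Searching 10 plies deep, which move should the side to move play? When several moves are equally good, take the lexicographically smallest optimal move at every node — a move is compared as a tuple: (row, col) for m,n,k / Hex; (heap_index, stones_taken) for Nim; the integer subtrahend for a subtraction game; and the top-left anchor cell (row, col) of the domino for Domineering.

O's best at [4]: -3

ply 1, O at 4 | -2=-1→2; -3=+1→1*
ply 2: 1 is terminal -1 (X); from 4 depth 10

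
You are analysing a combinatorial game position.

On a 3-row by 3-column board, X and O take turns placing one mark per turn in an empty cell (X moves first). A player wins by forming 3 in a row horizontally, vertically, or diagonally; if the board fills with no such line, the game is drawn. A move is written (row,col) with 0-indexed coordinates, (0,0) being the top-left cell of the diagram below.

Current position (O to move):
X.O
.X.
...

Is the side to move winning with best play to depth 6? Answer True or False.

O winning at [X.O/.X./...]: False

[X.O/.X./...] O move#1: (0,1):-1/XOO/.X./..., (1,0):-1/X.O/OX./..., (1,2):-1/X.O/.XO/..., (2,0):-1/X.O/.X./O.., (2,1):-1/X.O/.X./.O., (2,2):+0/X.O/.X./..O*
[X.O/.X./..O] X move#2: (0,1):-1/XXO/.X./..O, (1,0):-1/X.O/XX./..O, (1,2):+0/X.O/.XX/..O*, (2,0):-1/X.O/.X./X.O, (2,1):-1/X.O/.X./.XO
[X.O/.XX/..O] O move#3: (0,1):-1/XOO/.XX/..O, (1,0):+0/X.O/OXX/..O*, (2,0):-1/X.O/.XX/O.O, (2,1):-1/X.O/.XX/.OO
[X.O/OXX/..O] X move#4: (0,1):+0/XXO/OXX/..O*, (2,0):+0/X.O/OXX/X.O, (2,1):+0/X.O/OXX/.XO
[XXO/OXX/..O] O move#5: (2,0):-1/XXO/OXX/O.O, (2,1):+0/XXO/OXX/.OO*
[XXO/OXX/.OO] X move#6: (2,0):+0/XXO/OXX/XOO*
[XXO/OXX/XOO] end (terminal +0, O#7); searched X.O/.X./... to 6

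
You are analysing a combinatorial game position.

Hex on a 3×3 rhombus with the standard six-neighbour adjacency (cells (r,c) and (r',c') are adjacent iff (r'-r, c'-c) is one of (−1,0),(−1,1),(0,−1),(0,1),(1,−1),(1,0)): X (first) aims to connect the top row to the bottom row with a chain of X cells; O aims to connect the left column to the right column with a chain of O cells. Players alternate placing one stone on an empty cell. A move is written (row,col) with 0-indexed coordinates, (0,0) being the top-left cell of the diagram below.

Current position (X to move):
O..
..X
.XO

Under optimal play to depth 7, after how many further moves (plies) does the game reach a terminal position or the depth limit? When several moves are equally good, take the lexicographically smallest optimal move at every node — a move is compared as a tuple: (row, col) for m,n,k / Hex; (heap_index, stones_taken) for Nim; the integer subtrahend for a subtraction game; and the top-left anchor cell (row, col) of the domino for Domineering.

PV length from [O../..X/.XO]: 5 plies

[O../..X/.XO] X move#1: (0,1):+1/OX./..X/.XO*, (0,2):+1/O.X/..X/.XO, (1,0):+1/O../X.X/.XO, (1,1):+1/O../.XX/.XO, (2,0):+1/O../..X/XXO
[OX./..X/.XO] O move#2: (0,2):-1/OXO/..X/.XO*, (1,0):-1/OX./O.X/.XO, (1,1):-1/OX./.OX/.XO, (2,0):-1/OX./..X/OXO
[OXO/..X/.XO] X move#3: (1,0):+1/OXO/X.X/.XO*, (1,1):+1/OXO/.XX/.XO, (2,0):+1/OXO/..X/XXO
[OXO/X.X/.XO] O move#4: (1,1):-1/OXO/XOX/.XO*, (2,0):-1/OXO/X.X/OXO
[OXO/XOX/.XO] X move#5: (2,0):+1/OXO/XOX/XXO*
[OXO/XOX/XXO] end (terminal -1, O#6); searched O../..X/.XO to 7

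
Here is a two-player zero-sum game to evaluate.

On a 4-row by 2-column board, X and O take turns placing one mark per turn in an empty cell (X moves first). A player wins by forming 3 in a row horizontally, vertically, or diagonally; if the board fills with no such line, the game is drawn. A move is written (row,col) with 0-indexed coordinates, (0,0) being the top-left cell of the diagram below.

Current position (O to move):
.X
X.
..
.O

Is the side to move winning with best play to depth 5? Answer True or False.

O winning at [.X/X./../.O]: False

ply 1, O at .X/X./../.O | (0,0)=+0→OX/X./../.O*; (1,1)=+0→.X/XO/../.O; (2,0)=+0→.X/X./O./.O; (2,1)=+0→.X/X./.O/.O; (3,0)=+0→.X/X./../OO
ply 2, X at OX/X./../.O | (1,1)=+0→OX/XX/../.O*; (2,0)=+0→OX/X./X./.O; (2,1)=+0→OX/X./.X/.O; (3,0)=+0→OX/X./../XO
ply 3, O at OX/XX/../.O | (2,0)=-1→OX/XX/O./.O; (2,1)=+0→OX/XX/.O/.O*; (3,0)=-1→OX/XX/../OO
ply 4, X at OX/XX/.O/.O | (2,0)=+0→OX/XX/XO/.O*; (3,0)=+0→OX/XX/.O/XO
ply 5, O at OX/XX/XO/.O | (3,0)=+0→OX/XX/XO/OO*
ply 6: OX/XX/XO/OO is terminal +0 (X); from .X/X./../.O depth 5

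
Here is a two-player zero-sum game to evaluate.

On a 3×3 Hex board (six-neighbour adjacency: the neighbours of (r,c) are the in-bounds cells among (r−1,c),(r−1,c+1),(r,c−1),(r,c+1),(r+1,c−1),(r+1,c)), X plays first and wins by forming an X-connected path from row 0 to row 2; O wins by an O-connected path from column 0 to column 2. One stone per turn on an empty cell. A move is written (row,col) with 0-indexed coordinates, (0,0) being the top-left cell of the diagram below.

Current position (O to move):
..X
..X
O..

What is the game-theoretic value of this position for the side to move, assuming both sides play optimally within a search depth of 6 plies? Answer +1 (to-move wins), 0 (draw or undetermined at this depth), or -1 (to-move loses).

value(..X/..X/O.., O) = -1

ply 1, O at ..X/..X/O.. | (0,0)=-1→O.X/..X/O..*; (0,1)=-1→.OX/..X/O..; (1,0)=-1→..X/O.X/O..; (1,1)=-1→..X/.OX/O..; (2,1)=-1→..X/..X/OO.; (2,2)=-1→..X/..X/O.O
ply 2, X at O.X/..X/O.. | (0,1)=+1→OXX/..X/O..*; (1,0)=+1→O.X/X.X/O..; (1,1)=+1→O.X/.XX/O..; (2,1)=+1→O.X/..X/OX.; (2,2)=+1→O.X/..X/O.X
ply 3, O at OXX/..X/O.. | (1,0)=-1→OXX/O.X/O..*; (1,1)=-1→OXX/.OX/O..; (2,1)=-1→OXX/..X/OO.; (2,2)=-1→OXX/..X/O.O
ply 4, X at OXX/O.X/O.. | (1,1)=+1→OXX/OXX/O..*; (2,1)=+1→OXX/O.X/OX.; (2,2)=+1→OXX/O.X/O.X
ply 5, O at OXX/OXX/O.. | (2,1)=-1→OXX/OXX/OO.*; (2,2)=-1→OXX/OXX/O.O
ply 6, X at OXX/OXX/OO. | (2,2)=+1→OXX/OXX/OOX*
ply 7: OXX/OXX/OOX is terminal -1 (O); from ..X/..X/O.. depth 6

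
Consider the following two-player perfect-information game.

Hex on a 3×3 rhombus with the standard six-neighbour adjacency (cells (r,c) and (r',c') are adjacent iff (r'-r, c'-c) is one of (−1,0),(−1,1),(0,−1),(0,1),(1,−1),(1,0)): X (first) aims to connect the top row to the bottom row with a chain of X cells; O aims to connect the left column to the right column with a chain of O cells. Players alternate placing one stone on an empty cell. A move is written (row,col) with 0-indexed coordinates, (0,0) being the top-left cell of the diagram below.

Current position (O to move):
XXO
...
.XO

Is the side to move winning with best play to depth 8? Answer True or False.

p1 O@[XXO/.../.XO]: (1,0)[XXO/O../.XO]-1 (1,1)[XXO/.O./.XO]+1* (1,2)[XXO/..O/.XO]-1 (2,0)[XXO/.../OXO]-1
p2 X@[XXO/.O./.XO]: (1,0)[XXO/XO./.XO]-1* (1,2)[XXO/.OX/.XO]-1 (2,0)[XXO/.O./XXO]-1
p3 O@[XXO/XO./.XO]: (1,2)[XXO/XOO/.XO]-1 (2,0)[XXO/XO./OXO]+1*
p4 X@[XXO/XO./OXO] terminal -1; root [XXO/.../.XO] d8

O winning at [XXO/.../.XO]: True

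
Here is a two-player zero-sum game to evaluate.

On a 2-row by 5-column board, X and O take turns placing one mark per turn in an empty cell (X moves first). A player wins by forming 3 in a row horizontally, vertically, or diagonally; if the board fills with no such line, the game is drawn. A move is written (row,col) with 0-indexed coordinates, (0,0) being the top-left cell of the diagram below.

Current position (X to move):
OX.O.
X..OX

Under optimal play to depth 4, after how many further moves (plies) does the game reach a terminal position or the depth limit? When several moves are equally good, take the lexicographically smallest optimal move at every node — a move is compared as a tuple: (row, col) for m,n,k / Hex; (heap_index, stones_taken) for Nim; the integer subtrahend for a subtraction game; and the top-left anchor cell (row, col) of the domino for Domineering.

PV length from [OX.O./X..OX]: 4 plies

[OX.O./X..OX] X move#1: (0,2):+0/OXXO./X..OX*, (0,4):+0/OX.OX/X..OX, (1,1):+0/OX.O./XX.OX, (1,2):+0/OX.O./X.XOX
[OXXO./X..OX] O move#2: (0,4):+0/OXXOO/X..OX*, (1,1):+0/OXXO./XO.OX, (1,2):+0/OXXO./X.OOX
[OXXOO/X..OX] X move#3: (1,1):+0/OXXOO/XX.OX*, (1,2):+0/OXXOO/X.XOX
[OXXOO/XX.OX] O move#4: (1,2):+0/OXXOO/XXOOX*
[OXXOO/XXOOX] end (terminal +0, X#5); searched OX.O./X..OX to 4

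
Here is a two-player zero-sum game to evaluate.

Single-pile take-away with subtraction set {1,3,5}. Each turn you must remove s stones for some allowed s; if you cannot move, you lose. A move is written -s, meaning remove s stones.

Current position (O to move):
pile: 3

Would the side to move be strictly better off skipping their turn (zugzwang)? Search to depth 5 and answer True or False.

zugzwang(3, O) = False

ply 1, O at 3 | -1=+1→2*; -3=+1→0
ply 2, X at 2 | -1=-1→1*
ply 3, O at 1 | -1=+1→0*
ply 4: 0 is terminal -1 (X); from 3 depth 5
if O skipped the turn, X would face:
~ ply 1, X at 3 | -1=+1→2*; -3=+1→0
~ ply 2, O at 2 | -1=-1→1*
~ ply 3, X at 1 | -1=+1→0*
~ ply 4: 0 is terminal -1 (O); from 3 depth 5
compare (O): move=+1 vs pass=-1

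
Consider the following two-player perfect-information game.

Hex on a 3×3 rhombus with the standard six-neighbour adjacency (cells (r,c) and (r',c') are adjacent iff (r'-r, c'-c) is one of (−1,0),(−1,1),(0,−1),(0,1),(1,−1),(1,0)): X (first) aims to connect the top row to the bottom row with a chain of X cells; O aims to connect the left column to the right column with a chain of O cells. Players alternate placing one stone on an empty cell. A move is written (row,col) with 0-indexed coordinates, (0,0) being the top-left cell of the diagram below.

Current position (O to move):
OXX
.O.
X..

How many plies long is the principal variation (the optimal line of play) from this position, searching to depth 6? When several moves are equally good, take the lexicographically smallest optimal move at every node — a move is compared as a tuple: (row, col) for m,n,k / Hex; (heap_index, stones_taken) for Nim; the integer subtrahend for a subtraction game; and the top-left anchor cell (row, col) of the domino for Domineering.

ply 1, O at OXX/.O./X.. | (1,0)=-1→OXX/OO./X..*; (1,2)=-1→OXX/.OO/X..; (2,1)=-1→OXX/.O./XO.; (2,2)=-1→OXX/.O./X.O
ply 2, X at OXX/OO./X.. | (1,2)=+1→OXX/OOX/X..*; (2,1)=-1→OXX/OO./XX.; (2,2)=-1→OXX/OO./X.X
ply 3, O at OXX/OOX/X.. | (2,1)=-1→OXX/OOX/XO.*; (2,2)=-1→OXX/OOX/X.O
ply 4, X at OXX/OOX/XO. | (2,2)=+1→OXX/OOX/XOX*
ply 5: OXX/OOX/XOX is terminal -1 (O); from OXX/.O./X.. depth 6

PV length from [OXX/.O./X..]: 4 plies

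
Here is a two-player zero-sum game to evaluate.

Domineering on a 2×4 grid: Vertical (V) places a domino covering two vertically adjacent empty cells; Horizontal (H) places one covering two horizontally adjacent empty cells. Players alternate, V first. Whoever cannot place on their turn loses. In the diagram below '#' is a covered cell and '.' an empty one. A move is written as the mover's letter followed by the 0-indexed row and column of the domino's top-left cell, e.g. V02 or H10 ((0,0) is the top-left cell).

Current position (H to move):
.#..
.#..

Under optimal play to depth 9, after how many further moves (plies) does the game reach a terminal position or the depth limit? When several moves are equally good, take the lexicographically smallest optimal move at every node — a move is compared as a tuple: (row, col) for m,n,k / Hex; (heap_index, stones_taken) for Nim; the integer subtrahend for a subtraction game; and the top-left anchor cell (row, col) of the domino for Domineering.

PV length from [.#../.#..]: 3 plies

p1 H@[.#../.#..]: H02[.###/.#..]+1* H12[.#../.###]+1
p2 V@[.###/.#..]: V00[####/##..]-1*
p3 H@[####/##..]: H12[####/####]+1*
p4 V@[####/####] terminal -1; root [.#../.#..] d9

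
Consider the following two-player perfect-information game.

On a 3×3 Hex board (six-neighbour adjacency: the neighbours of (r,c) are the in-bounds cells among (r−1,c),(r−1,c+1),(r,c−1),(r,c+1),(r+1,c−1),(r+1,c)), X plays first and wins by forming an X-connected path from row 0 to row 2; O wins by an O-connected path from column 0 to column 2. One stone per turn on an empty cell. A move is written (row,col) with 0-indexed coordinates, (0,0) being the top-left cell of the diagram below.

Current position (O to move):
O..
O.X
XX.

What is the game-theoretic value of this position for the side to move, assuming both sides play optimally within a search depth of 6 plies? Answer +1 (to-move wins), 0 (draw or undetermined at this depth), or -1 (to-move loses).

[O../O.X/XX.] O move#1: (0,1):-1/OO./O.X/XX., (0,2):+1/O.O/O.X/XX.*, (1,1):-1/O../OOX/XX., (2,2):-1/O../O.X/XXO
[O.O/O.X/XX.] X move#2: (0,1):-1/OXO/O.X/XX.*, (1,1):-1/O.O/OXX/XX., (2,2):-1/O.O/O.X/XXX
[OXO/O.X/XX.] O move#3: (1,1):+1/OXO/OOX/XX.*, (2,2):-1/OXO/O.X/XXO
[OXO/OOX/XX.] end (terminal -1, X#4); searched O../O.X/XX. to 6

value(O../O.X/XX., O) = +1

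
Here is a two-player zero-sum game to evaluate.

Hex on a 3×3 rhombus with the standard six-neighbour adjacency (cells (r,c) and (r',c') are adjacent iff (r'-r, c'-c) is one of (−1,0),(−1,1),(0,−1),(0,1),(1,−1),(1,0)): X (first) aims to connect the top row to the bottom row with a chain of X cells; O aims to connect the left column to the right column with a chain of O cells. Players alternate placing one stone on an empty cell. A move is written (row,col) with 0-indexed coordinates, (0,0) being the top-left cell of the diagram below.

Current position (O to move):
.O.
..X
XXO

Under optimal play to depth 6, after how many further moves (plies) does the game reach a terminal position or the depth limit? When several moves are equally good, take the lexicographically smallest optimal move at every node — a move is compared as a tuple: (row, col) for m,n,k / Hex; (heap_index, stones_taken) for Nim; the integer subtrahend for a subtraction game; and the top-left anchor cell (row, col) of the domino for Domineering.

ply 1, O at .O./..X/XXO | (0,0)=-1→OO./..X/XXO; (0,2)=+1→.OO/..X/XXO*; (1,0)=-1→.O./O.X/XXO; (1,1)=-1→.O./.OX/XXO
ply 2, X at .OO/..X/XXO | (0,0)=-1→XOO/..X/XXO*; (1,0)=-1→.OO/X.X/XXO; (1,1)=-1→.OO/.XX/XXO
ply 3, O at XOO/..X/XXO | (1,0)=+1→XOO/O.X/XXO*; (1,1)=-1→XOO/.OX/XXO
ply 4: XOO/O.X/XXO is terminal -1 (X); from .O./..X/XXO depth 6

PV length from [.O./..X/XXO]: 3 plies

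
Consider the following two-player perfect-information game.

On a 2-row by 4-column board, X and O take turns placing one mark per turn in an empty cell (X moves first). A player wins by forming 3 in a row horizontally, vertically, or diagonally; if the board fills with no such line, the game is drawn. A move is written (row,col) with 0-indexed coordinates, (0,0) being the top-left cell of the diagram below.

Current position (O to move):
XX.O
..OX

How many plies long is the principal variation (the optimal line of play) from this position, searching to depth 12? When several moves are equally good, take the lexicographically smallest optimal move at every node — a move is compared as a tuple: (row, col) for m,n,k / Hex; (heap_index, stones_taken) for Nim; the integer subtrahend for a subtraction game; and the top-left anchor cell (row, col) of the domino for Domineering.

p1 O@[XX.O/..OX]: (0,2)[XXOO/..OX]+0* (1,0)[XX.O/O.OX]-1 (1,1)[XX.O/.OOX]-1
p2 X@[XXOO/..OX]: (1,0)[XXOO/X.OX]+0* (1,1)[XXOO/.XOX]+0
p3 O@[XXOO/X.OX]: (1,1)[XXOO/XOOX]+0*
p4 X@[XXOO/XOOX] terminal +0; root [XX.O/..OX] d12

PV length from [XX.O/..OX]: 3 plies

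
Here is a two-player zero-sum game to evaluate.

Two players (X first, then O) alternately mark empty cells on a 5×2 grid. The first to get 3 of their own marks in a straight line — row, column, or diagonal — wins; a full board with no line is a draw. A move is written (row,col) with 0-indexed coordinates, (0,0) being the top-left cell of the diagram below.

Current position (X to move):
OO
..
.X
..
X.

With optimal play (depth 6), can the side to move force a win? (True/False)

X winning at [OO/../.X/../X.]: True

[OO/../.X/../X.] X move#1: (1,0):+0/OO/X./.X/../X., (1,1):+0/OO/.X/.X/../X., (2,0):+1/OO/../XX/../X.*, (3,0):+0/OO/../.X/X./X., (3,1):+1/OO/../.X/.X/X., (4,1):+0/OO/../.X/../XX
[OO/../XX/../X.] O move#2: (1,0):-1/OO/O./XX/../X.*, (1,1):-1/OO/.O/XX/../X., (3,0):-1/OO/../XX/O./X., (3,1):-1/OO/../XX/.O/X., (4,1):-1/OO/../XX/../XO
[OO/O./XX/../X.] X move#3: (1,1):+1/OO/OX/XX/../X.*, (3,0):+1/OO/O./XX/X./X., (3,1):+1/OO/O./XX/.X/X., (4,1):+1/OO/O./XX/../XX
[OO/OX/XX/../X.] O move#4: (3,0):-1/OO/OX/XX/O./X.*, (3,1):-1/OO/OX/XX/.O/X., (4,1):-1/OO/OX/XX/../XO
[OO/OX/XX/O./X.] X move#5: (3,1):+1/OO/OX/XX/OX/X.*, (4,1):+0/OO/OX/XX/O./XX
[OO/OX/XX/OX/X.] end (terminal -1, O#6); searched OO/../.X/../X. to 6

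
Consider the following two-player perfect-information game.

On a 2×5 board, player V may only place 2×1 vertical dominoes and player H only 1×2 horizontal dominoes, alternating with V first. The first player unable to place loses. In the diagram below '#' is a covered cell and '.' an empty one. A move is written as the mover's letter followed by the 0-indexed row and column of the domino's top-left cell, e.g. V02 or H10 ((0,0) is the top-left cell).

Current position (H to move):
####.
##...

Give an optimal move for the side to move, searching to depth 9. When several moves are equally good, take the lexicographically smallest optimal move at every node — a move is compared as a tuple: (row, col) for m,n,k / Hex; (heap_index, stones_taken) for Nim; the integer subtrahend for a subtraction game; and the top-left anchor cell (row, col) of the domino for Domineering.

p1 H@[####./##...]: H12[####./####.]-1 H13[####./##.##]+1*
p2 V@[####./##.##] terminal -1; root [####./##...] d9

H's best at [####./##...]: H13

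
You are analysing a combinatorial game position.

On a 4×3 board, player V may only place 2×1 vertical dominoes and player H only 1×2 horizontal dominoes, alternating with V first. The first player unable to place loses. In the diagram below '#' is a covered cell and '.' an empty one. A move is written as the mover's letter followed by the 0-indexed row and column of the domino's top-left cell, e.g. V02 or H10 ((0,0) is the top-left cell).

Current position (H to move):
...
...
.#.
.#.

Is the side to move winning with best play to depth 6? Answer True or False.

H winning at [.../.../.#./.#.]: False

[.../.../.#./.#.] H move#1: H00:-1/##./.../.#./.#.*, H01:-1/.##/.../.#./.#., H10:-1/.../##./.#./.#., H11:-1/.../.##/.#./.#.
[##./.../.#./.#.] V move#2: V02:+1/###/..#/.#./.#.*, V10:+1/##./#../##./.#., V12:+1/##./..#/.##/.#., V20:+1/##./.../##./##., V22:+1/##./.../.##/.##
[###/..#/.#./.#.] H move#3: H10:-1/###/###/.#./.#.*
[###/###/.#./.#.] V move#4: V20:+1/###/###/##./##.*, V22:+1/###/###/.##/.##
[###/###/##./##.] end (terminal -1, H#5); searched .../.../.#./.#. to 6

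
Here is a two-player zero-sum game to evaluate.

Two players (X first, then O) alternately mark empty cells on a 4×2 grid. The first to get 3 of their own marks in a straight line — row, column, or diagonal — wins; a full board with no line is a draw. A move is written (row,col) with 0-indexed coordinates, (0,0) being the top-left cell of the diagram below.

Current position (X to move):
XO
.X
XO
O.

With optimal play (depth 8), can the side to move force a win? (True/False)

X winning at [XO/.X/XO/O.]: True

ply 1, X at XO/.X/XO/O. | (1,0)=+1→XO/XX/XO/O.*; (3,1)=+0→XO/.X/XO/OX
ply 2: XO/XX/XO/O. is terminal -1 (O); from XO/.X/XO/O. depth 8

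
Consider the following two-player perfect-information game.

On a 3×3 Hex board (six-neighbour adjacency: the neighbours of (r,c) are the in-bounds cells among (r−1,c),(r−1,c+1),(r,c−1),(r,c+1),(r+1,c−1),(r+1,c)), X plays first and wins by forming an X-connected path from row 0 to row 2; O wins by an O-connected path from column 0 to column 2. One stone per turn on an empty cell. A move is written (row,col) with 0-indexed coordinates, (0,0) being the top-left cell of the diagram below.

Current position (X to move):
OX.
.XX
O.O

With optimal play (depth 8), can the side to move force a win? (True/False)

ply 1, X at OX./.XX/O.O | (0,2)=-1→OXX/.XX/O.O; (1,0)=-1→OX./XXX/O.O; (2,1)=+1→OX./.XX/OXO*
ply 2: OX./.XX/OXO is terminal -1 (O); from OX./.XX/O.O depth 8

X winning at [OX./.XX/O.O]: True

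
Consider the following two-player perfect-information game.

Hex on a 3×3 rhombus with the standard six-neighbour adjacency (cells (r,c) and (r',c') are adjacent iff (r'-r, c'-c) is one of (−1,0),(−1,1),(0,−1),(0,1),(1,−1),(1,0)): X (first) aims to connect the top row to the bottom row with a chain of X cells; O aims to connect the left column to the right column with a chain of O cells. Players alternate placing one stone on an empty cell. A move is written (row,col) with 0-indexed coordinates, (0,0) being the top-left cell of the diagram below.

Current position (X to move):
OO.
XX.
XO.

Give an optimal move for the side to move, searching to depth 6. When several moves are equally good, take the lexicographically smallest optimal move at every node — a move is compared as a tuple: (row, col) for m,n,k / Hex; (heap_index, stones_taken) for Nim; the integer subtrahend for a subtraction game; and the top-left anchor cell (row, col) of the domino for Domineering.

[OO./XX./XO.] X move#1: (0,2):+1/OOX/XX./XO.*, (1,2):-1/OO./XXX/XO., (2,2):-1/OO./XX./XOX
[OOX/XX./XO.] end (terminal -1, O#2); searched OO./XX./XO. to 6

X's best at [OO./XX./XO.]: (0,2)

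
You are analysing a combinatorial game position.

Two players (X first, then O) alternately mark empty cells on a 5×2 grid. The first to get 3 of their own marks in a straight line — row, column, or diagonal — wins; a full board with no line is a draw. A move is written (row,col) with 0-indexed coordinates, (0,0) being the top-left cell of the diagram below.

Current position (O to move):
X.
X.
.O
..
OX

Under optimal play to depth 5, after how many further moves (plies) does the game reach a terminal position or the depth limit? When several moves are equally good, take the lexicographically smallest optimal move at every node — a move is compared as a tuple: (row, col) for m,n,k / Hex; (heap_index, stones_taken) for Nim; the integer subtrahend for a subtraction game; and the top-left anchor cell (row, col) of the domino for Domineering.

ply 1, O at X./X./.O/../OX | (0,1)=-1→XO/X./.O/../OX; (1,1)=-1→X./XO/.O/../OX; (2,0)=+1→X./X./OO/../OX*; (3,0)=-1→X./X./.O/O./OX; (3,1)=-1→X./X./.O/.O/OX
ply 2, X at X./X./OO/../OX | (0,1)=-1→XX/X./OO/../OX*; (1,1)=-1→X./XX/OO/../OX; (3,0)=-1→X./X./OO/X./OX; (3,1)=-1→X./X./OO/.X/OX
ply 3, O at XX/X./OO/../OX | (1,1)=+1→XX/XO/OO/../OX*; (3,0)=+1→XX/X./OO/O./OX; (3,1)=+1→XX/X./OO/.O/OX
ply 4, X at XX/XO/OO/../OX | (3,0)=-1→XX/XO/OO/X./OX*; (3,1)=-1→XX/XO/OO/.X/OX
ply 5, O at XX/XO/OO/X./OX | (3,1)=+1→XX/XO/OO/XO/OX*
ply 6: XX/XO/OO/XO/OX is terminal -1 (X); from X./X./.O/../OX depth 5

PV length from [X./X./.O/../OX]: 5 plies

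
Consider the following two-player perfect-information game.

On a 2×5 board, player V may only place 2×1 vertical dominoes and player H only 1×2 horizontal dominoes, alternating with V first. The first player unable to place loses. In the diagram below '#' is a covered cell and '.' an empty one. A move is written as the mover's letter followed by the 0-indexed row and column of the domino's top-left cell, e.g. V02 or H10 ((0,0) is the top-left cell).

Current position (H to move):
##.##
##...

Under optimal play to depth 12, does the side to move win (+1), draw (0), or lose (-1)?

value(##.##/##..., H) = +1

p1 H@[##.##/##...]: H12[##.##/####.]+1* H13[##.##/##.##]-1
p2 V@[##.##/####.] terminal -1; root [##.##/##...] d12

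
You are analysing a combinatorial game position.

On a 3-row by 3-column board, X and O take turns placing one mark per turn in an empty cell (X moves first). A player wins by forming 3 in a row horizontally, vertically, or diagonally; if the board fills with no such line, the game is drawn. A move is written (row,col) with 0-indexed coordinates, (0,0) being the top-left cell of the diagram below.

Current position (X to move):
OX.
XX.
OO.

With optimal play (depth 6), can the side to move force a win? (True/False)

X winning at [OX./XX./OO.]: True

[OX./XX./OO.] X move#1: (0,2):-1/OXX/XX./OO., (1,2):+1/OX./XXX/OO.*, (2,2):+0/OX./XX./OOX
[OX./XXX/OO.] end (terminal -1, O#2); searched OX./XX./OO. to 6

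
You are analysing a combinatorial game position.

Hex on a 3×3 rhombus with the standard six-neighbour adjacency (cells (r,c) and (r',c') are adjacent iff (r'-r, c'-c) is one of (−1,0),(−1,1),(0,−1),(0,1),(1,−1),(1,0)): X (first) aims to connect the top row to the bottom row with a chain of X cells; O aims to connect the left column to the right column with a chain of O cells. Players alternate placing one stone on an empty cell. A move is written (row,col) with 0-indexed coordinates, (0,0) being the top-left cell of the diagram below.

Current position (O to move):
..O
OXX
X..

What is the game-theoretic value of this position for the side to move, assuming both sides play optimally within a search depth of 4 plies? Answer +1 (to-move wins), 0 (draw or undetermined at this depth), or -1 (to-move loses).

value(..O/OXX/X.., O) = +1

p1 O@[..O/OXX/X..]: (0,0)[O.O/OXX/X..]-1 (0,1)[.OO/OXX/X..]+1* (2,1)[..O/OXX/XO.]-1 (2,2)[..O/OXX/X.O]-1
p2 X@[.OO/OXX/X..] terminal -1; root [..O/OXX/X..] d4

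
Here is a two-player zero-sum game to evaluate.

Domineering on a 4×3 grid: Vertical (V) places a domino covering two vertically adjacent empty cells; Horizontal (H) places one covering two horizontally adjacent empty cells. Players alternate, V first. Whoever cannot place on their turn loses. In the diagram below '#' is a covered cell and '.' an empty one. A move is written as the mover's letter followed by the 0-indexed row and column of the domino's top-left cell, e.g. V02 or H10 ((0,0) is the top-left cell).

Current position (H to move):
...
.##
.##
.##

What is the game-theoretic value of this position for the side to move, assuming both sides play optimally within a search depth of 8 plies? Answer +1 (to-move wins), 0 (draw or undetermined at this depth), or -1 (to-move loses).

value(.../.##/.##/.##, H) = -1

p1 H@[.../.##/.##/.##]: H00[##./.##/.##/.##]-1* H01[.##/.##/.##/.##]-1
p2 V@[##./.##/.##/.##]: V10[##./###/###/.##]+1* V20[##./.##/###/###]+1
p3 H@[##./###/###/.##] terminal -1; root [.../.##/.##/.##] d8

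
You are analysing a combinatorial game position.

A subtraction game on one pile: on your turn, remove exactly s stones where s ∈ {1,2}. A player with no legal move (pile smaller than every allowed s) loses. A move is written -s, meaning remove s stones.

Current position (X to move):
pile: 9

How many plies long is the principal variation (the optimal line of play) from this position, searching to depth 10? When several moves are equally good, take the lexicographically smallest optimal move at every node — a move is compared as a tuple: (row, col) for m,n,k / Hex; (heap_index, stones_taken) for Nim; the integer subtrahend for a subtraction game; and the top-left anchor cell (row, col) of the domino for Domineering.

p1 X@[9]: -1[8]-1* -2[7]-1
p2 O@[8]: -1[7]-1 -2[6]+1*
p3 X@[6]: -1[5]-1* -2[4]-1
p4 O@[5]: -1[4]-1 -2[3]+1*
p5 X@[3]: -1[2]-1* -2[1]-1
p6 O@[2]: -1[1]-1 -2[0]+1*
p7 X@[0] terminal -1; root [9] d10

PV length from [9]: 6 plies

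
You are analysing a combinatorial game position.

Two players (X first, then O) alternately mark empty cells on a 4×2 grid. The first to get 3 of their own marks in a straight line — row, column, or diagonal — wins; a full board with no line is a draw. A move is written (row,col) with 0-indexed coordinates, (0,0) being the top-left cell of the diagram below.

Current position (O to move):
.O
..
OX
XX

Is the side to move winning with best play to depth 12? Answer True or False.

O winning at [.O/../OX/XX]: False

ply 1, O at .O/../OX/XX | (0,0)=-1→OO/../OX/XX; (1,0)=-1→.O/O./OX/XX; (1,1)=+0→.O/.O/OX/XX*
ply 2, X at .O/.O/OX/XX | (0,0)=+0→XO/.O/OX/XX*; (1,0)=+0→.O/XO/OX/XX
ply 3, O at XO/.O/OX/XX | (1,0)=+0→XO/OO/OX/XX*
ply 4: XO/OO/OX/XX is terminal +0 (X); from .O/../OX/XX depth 12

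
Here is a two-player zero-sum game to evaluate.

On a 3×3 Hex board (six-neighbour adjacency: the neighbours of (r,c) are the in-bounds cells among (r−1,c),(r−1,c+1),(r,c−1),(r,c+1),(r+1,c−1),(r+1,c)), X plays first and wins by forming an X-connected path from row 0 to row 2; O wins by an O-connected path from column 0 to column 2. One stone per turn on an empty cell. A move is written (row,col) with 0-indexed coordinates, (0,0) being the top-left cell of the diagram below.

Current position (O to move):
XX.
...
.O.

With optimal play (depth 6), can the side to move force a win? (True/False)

[XX./.../.O.] O move#1: (0,2):-1/XXO/.../.O., (1,0):+1/XX./O../.O.*, (1,1):+1/XX./.O./.O., (1,2):-1/XX./..O/.O., (2,0):+1/XX./.../OO., (2,2):-1/XX./.../.OO
[XX./O../.O.] X move#2: (0,2):-1/XXX/O../.O.*, (1,1):-1/XX./OX./.O., (1,2):-1/XX./O.X/.O., (2,0):-1/XX./O../XO., (2,2):-1/XX./O../.OX
[XXX/O../.O.] O move#3: (1,1):+1/XXX/OO./.O.*, (1,2):+1/XXX/O.O/.O., (2,0):+1/XXX/O../OO., (2,2):+1/XXX/O../.OO
[XXX/OO./.O.] X move#4: (1,2):-1/XXX/OOX/.O.*, (2,0):-1/XXX/OO./XO., (2,2):-1/XXX/OO./.OX
[XXX/OOX/.O.] O move#5: (2,0):-1/XXX/OOX/OO., (2,2):+1/XXX/OOX/.OO*
[XXX/OOX/.OO] end (terminal -1, X#6); searched XX./.../.O. to 6

O winning at [XX./.../.O.]: True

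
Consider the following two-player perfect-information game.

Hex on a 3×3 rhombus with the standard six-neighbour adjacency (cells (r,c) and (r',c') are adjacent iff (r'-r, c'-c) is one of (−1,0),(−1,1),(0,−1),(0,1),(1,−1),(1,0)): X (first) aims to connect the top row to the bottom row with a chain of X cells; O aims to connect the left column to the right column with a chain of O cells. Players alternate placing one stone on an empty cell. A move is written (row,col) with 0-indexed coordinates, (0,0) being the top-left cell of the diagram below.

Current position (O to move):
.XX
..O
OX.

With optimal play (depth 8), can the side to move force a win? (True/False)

ply 1, O at .XX/..O/OX. | (0,0)=-1→OXX/..O/OX.; (1,0)=-1→.XX/O.O/OX.; (1,1)=+1→.XX/.OO/OX.*; (2,2)=-1→.XX/..O/OXO
ply 2: .XX/.OO/OX. is terminal -1 (X); from .XX/..O/OX. depth 8

O winning at [.XX/..O/OX.]: True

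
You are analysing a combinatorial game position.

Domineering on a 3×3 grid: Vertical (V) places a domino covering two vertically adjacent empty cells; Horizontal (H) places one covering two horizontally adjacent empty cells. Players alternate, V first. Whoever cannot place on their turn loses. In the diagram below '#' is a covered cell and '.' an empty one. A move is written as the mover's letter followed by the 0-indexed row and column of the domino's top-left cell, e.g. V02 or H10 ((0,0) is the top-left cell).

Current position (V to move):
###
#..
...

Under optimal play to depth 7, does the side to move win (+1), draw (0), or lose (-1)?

ply 1, V at ###/#../... | V11=+1→###/##./.#.*; V12=-1→###/#.#/..#
ply 2: ###/##./.#. is terminal -1 (H); from ###/#../... depth 7

value(###/#../..., V) = +1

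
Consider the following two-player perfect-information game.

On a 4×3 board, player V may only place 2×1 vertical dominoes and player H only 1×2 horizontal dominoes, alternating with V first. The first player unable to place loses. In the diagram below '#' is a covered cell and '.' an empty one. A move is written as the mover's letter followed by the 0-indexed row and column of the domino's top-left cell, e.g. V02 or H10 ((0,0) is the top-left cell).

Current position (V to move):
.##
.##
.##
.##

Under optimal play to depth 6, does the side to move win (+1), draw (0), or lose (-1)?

[.##/.##/.##/.##] V move#1: V00:+1/###/###/.##/.##*, V10:+1/.##/###/###/.##, V20:+1/.##/.##/###/###
[###/###/.##/.##] end (terminal -1, H#2); searched .##/.##/.##/.## to 6

value(.##/.##/.##/.##, V) = +1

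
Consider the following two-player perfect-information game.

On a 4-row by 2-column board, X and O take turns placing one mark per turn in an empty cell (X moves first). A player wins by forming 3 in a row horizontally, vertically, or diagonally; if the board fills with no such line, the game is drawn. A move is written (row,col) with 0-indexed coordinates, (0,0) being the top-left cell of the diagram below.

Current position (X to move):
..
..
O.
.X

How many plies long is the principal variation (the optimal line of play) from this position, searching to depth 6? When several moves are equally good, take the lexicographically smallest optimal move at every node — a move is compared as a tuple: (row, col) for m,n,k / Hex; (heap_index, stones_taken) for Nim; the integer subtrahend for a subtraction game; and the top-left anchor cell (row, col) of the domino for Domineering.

[../../O./.X] X move#1: (0,0):+0/X./../O./.X*, (0,1):-1/.X/../O./.X, (1,0):+0/../X./O./.X, (1,1):+0/../.X/O./.X, (2,1):+0/../../OX/.X, (3,0):+0/../../O./XX
[X./../O./.X] O move#2: (0,1):+0/XO/../O./.X*, (1,0):+0/X./O./O./.X, (1,1):+0/X./.O/O./.X, (2,1):+0/X./../OO/.X, (3,0):+0/X./../O./OX
[XO/../O./.X] X move#3: (1,0):+0/XO/X./O./.X*, (1,1):+0/XO/.X/O./.X, (2,1):+0/XO/../OX/.X, (3,0):+0/XO/../O./XX
[XO/X./O./.X] O move#4: (1,1):+0/XO/XO/O./.X*, (2,1):+0/XO/X./OO/.X, (3,0):+0/XO/X./O./OX
[XO/XO/O./.X] X move#5: (2,1):+0/XO/XO/OX/.X*, (3,0):-1/XO/XO/O./XX
[XO/XO/OX/.X] O move#6: (3,0):+0/XO/XO/OX/OX*
[XO/XO/OX/OX] end (terminal +0, X#7); searched ../../O./.X to 6

PV length from [../../O./.X]: 6 plies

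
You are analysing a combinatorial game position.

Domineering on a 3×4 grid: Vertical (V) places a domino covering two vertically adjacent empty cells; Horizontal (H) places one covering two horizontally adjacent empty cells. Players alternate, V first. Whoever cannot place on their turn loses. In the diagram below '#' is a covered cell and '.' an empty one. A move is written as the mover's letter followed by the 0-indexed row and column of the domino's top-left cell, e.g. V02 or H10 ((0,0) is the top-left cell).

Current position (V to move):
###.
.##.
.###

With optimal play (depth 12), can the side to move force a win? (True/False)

V winning at [###./.##./.###]: True

[###./.##./.###] V move#1: V03:+1/####/.###/.###*, V10:+1/###./###./####
[####/.###/.###] end (terminal -1, H#2); searched ###./.##./.### to 12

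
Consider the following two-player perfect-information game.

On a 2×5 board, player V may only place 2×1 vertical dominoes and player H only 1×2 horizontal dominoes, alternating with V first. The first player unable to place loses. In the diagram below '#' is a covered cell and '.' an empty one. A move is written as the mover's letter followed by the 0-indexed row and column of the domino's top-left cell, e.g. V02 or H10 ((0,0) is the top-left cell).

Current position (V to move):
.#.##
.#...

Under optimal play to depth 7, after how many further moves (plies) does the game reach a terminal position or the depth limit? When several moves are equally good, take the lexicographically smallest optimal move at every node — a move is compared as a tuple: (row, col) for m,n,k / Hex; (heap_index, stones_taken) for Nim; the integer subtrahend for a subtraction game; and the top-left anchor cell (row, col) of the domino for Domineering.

[.#.##/.#...] V move#1: V00:-1/##.##/##..., V02:+1/.####/.##..*
[.####/.##..] H move#2: H13:-1/.####/.####*
[.####/.####] V move#3: V00:+1/#####/#####*
[#####/#####] end (terminal -1, H#4); searched .#.##/.#... to 7

PV length from [.#.##/.#...]: 3 plies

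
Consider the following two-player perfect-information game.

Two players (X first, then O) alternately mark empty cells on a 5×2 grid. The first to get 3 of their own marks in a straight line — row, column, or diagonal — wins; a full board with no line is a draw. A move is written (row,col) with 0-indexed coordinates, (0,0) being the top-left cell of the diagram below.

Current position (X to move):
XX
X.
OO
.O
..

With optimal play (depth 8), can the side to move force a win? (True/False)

X winning at [XX/X./OO/.O/..]: False

p1 X@[XX/X./OO/.O/..]: (1,1)[XX/XX/OO/.O/..]-1* (3,0)[XX/X./OO/XO/..]-1 (4,0)[XX/X./OO/.O/X.]-1 (4,1)[XX/X./OO/.O/.X]-1
p2 O@[XX/XX/OO/.O/..]: (3,0)[XX/XX/OO/OO/..]+1* (4,0)[XX/XX/OO/.O/O.]+1 (4,1)[XX/XX/OO/.O/.O]+1
p3 X@[XX/XX/OO/OO/..]: (4,0)[XX/XX/OO/OO/X.]-1* (4,1)[XX/XX/OO/OO/.X]-1
p4 O@[XX/XX/OO/OO/X.]: (4,1)[XX/XX/OO/OO/XO]+1*
p5 X@[XX/XX/OO/OO/XO] terminal -1; root [XX/X./OO/.O/..] d8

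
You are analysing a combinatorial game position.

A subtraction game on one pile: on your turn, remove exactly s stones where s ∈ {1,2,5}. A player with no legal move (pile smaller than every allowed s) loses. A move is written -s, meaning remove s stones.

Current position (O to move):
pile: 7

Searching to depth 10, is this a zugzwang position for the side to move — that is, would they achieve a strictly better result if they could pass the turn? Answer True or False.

zugzwang(7, O) = False

[7] O move#1: -1:+1/6*, -2:-1/5, -5:-1/2
[6] X move#2: -1:-1/5*, -2:-1/4, -5:-1/1
[5] O move#3: -1:-1/4, -2:+1/3*, -5:+1/0
[3] X move#4: -1:-1/2*, -2:-1/1
[2] O move#5: -1:-1/1, -2:+1/0*
[0] end (terminal -1, X#6); searched 7 to 10
pass branch (X moves first from the same position):
  | [7] X move#1: -1:+1/6*, -2:-1/5, -5:-1/2
  | [6] O move#2: -1:-1/5*, -2:-1/4, -5:-1/1
  | [5] X move#3: -1:-1/4, -2:+1/3*, -5:+1/0
  | [3] O move#4: -1:-1/2*, -2:-1/1
  | [2] X move#5: -1:-1/1, -2:+1/0*
  | [0] end (terminal -1, O#6); searched 7 to 10
O moving scores +1; O passing scores -1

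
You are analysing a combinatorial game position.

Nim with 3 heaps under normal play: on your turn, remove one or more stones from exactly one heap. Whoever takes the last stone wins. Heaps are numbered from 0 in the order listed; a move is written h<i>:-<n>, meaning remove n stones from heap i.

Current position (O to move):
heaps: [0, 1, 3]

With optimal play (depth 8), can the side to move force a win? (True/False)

p1 O@[(0,1,3)]: h1:-1[(0,0,3)]-1 h2:-1[(0,1,2)]-1 h2:-2[(0,1,1)]+1* h2:-3[(0,1,0)]-1
p2 X@[(0,1,1)]: h1:-1[(0,0,1)]-1* h2:-1[(0,1,0)]-1
p3 O@[(0,0,1)]: h2:-1[(0,0,0)]+1*
p4 X@[(0,0,0)] terminal -1; root [(0,1,3)] d8

O winning at [(0,1,3)]: True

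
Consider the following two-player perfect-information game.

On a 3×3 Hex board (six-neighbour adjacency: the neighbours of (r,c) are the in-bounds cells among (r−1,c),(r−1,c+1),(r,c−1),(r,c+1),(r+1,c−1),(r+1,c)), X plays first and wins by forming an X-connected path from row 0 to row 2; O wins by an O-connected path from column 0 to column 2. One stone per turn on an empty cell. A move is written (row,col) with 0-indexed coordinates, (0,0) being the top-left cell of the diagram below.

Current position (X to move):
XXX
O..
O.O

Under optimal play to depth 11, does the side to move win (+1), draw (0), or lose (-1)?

value(XXX/O../O.O, X) = +1

ply 1, X at XXX/O../O.O | (1,1)=-1→XXX/OX./O.O; (1,2)=-1→XXX/O.X/O.O; (2,1)=+1→XXX/O../OXO*
ply 2, O at XXX/O../OXO | (1,1)=-1→XXX/OO./OXO*; (1,2)=-1→XXX/O.O/OXO
ply 3, X at XXX/OO./OXO | (1,2)=+1→XXX/OOX/OXO*
ply 4: XXX/OOX/OXO is terminal -1 (O); from XXX/O../O.O depth 11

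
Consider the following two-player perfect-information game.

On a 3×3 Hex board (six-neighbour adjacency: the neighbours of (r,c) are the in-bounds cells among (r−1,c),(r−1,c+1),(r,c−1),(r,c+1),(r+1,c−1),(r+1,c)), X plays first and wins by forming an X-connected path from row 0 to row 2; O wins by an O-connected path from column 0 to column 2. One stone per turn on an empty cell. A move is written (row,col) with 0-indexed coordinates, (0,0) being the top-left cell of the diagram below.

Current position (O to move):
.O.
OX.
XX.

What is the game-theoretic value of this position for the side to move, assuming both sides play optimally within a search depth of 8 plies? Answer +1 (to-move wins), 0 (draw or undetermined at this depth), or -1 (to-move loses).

p1 O@[.O./OX./XX.]: (0,0)[OO./OX./XX.]-1 (0,2)[.OO/OX./XX.]+1* (1,2)[.O./OXO/XX.]-1 (2,2)[.O./OX./XXO]-1
p2 X@[.OO/OX./XX.] terminal -1; root [.O./OX./XX.] d8

value(.O./OX./XX., O) = +1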